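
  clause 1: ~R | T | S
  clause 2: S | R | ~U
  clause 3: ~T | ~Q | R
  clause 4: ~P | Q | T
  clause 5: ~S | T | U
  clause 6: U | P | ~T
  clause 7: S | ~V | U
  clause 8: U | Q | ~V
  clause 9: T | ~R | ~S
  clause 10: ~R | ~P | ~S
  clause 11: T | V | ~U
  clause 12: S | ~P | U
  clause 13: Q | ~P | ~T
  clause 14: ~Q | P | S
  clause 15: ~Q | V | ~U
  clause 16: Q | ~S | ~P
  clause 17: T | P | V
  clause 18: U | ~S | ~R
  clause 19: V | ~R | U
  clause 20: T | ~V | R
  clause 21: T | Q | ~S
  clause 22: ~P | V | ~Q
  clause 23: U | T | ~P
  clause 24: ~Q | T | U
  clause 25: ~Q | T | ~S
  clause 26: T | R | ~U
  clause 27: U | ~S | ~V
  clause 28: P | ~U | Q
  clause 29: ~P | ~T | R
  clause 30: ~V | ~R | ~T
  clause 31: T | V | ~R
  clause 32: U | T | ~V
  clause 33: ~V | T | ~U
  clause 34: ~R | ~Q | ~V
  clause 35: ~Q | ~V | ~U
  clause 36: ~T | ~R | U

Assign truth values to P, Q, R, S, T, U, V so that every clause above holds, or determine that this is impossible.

Case R = 0:
Case S = 1:
Case T = 0:
(U) alone gives U = 1.
That conflicts with the unit clause (~U).
That branch fails; take T = 1 instead.
(~Q) alone gives Q = 0.
(~P) alone gives P = 0.
(U) alone gives U = 1.
That conflicts with the unit clause (~U).
Neither T = 1 nor T = 0 works.
That branch fails; take S = 0 instead.
(~U) alone gives U = 0.
(~V) alone gives V = 0.
(~P) alone gives P = 0.
(~T) alone gives T = 0.
That conflicts with the unit clause (T).
Neither S = 1 nor S = 0 works.
That branch fails; take R = 1 instead.
Case T = 1:
(~V) alone gives V = 0.
(U) alone gives U = 1.
(~Q) alone gives Q = 0.
(~P) alone gives P = 0.
That conflicts with the unit clause (P).
That branch fails; take T = 0 instead.
(S) alone gives S = 1.
That conflicts with the unit clause (~S).
Neither T = 1 nor T = 0 works.
Neither R = 1 nor R = 0 works.

UNSATISFIABLE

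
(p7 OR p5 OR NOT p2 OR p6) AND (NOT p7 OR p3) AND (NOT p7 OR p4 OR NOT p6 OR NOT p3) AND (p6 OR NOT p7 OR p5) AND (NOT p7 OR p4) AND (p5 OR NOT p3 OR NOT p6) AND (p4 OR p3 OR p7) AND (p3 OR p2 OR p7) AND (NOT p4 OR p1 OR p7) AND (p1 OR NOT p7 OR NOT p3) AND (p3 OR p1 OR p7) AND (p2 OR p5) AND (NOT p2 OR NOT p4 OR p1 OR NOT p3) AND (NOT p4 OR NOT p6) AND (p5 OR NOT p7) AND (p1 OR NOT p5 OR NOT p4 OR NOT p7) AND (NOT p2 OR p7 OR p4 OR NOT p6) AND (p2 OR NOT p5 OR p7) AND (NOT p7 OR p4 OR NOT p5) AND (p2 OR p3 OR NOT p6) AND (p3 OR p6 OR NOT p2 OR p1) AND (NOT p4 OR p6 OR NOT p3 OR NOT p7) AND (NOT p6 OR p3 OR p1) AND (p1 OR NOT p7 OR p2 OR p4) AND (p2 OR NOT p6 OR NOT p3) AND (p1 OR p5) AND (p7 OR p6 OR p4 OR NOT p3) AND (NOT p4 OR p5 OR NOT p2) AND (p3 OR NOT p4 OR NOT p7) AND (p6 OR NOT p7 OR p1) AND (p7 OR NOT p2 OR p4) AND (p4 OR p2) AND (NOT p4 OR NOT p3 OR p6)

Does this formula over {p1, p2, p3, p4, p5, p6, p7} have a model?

Yes, satisfiable

Branch on p7: set p7 = false.
Branch on p4: set p4 = true.
The clause (p1) is unit, so p1 = true.
The clause (NOT p6) is unit, so p6 = false.
The clause (NOT p3) is unit, so p3 = false.
The clause (p2) is unit, so p2 = true.
The clause (p5) is unit, so p5 = true.
Every clause now holds.
A satisfying assignment: p1: true, p2: true, p3: false, p4: true, p5: true, p6: false, p7: false.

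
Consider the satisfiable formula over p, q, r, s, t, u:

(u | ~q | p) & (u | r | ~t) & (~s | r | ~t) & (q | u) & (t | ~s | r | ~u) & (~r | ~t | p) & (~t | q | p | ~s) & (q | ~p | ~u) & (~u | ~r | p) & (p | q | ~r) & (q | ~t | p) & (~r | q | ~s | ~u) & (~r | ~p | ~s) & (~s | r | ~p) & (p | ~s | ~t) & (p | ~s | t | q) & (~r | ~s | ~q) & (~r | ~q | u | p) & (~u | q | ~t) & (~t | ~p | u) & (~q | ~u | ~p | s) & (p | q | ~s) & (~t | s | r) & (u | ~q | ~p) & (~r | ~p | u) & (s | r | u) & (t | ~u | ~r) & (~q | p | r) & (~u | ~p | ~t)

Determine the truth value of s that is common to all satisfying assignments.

Suppose s = 1.
Branch on r: set r = 1.
From the singleton clause (~p), p = 0.
From the singleton clause (~t), t = 0.
From the singleton clause (~u), u = 0.
From the singleton clause (~q), q = 0.
But (q) is also a unit clause — contradiction.
Undo r and try r = 0.
From the singleton clause (~t), t = 0.
From the singleton clause (~u), u = 0.
From the singleton clause (q), q = 1.
From the singleton clause (p), p = 1.
But (~p) is also a unit clause — contradiction.
Either choice for r ends in contradiction.
So every satisfying assignment has s = False.

False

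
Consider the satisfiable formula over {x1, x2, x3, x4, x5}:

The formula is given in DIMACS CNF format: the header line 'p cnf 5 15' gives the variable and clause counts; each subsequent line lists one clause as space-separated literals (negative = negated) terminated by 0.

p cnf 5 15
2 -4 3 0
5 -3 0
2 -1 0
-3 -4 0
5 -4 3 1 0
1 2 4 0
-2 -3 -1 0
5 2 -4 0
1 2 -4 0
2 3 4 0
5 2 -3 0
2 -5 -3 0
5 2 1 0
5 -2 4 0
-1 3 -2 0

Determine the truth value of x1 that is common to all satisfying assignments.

False

Suppose x1 = True.
Unit clause (x2) forces x2 = True.
Unit clause (¬x3) forces x3 = False.
But (x3) is also a unit clause — contradiction.
So every satisfying assignment has x1 = False.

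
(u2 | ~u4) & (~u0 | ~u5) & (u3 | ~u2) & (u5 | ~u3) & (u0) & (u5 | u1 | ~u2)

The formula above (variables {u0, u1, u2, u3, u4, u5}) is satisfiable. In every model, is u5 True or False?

False

Suppose u5 = 1.
The clause (~u0) is unit, so u0 = 0.
But (u0) is also a unit clause — contradiction.
So every satisfying assignment has u5 = False.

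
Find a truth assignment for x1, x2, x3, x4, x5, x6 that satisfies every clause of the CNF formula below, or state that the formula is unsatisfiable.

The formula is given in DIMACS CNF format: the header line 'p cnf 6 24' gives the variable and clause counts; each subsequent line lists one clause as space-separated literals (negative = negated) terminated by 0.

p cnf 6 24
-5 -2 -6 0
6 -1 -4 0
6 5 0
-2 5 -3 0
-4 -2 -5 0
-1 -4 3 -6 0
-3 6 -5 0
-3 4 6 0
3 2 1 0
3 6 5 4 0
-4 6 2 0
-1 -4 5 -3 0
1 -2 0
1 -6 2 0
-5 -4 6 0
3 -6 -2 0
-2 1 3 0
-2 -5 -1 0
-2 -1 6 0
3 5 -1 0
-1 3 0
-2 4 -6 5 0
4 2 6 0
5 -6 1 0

x1 ↦ True, x2 ↦ False, x3 ↦ True, x4 ↦ True, x5 ↦ True, x6 ↦ True

Try x6 = True.
Try x5 = True.
The clause (¬x2) is unit, so x2 = False.
The clause (x1) is unit, so x1 = True.
The clause (x3) is unit, so x3 = True.
All clauses hold; x4 can take either value.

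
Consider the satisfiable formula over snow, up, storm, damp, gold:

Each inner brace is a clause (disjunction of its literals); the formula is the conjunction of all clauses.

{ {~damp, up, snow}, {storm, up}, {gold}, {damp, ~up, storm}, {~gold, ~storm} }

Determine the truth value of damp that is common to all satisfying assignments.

Suppose damp = 0.
Unit clause (gold) forces gold = 1.
Unit clause (~storm) forces storm = 0.
Unit clause (up) forces up = 1.
But (~up) is also a unit clause — contradiction.
So every satisfying assignment has damp = True.

True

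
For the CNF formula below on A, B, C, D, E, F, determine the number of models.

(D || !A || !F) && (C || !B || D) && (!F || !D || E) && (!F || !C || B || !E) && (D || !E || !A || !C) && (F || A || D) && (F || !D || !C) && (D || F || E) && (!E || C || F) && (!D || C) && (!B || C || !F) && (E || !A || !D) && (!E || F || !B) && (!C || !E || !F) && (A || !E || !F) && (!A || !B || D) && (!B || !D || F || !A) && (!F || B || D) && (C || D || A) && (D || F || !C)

1

There are 2^6 = 64 truth assignments over (A, B, C, D, E, F).
Split on F. With F = true, the clauses containing F are satisfied and !F drops from the rest; 1 of the 2^5 = 32 assignments to the other variables satisfy what remains.
With F = false, by the same count on the reduced clause set, 0 assignments work.
Total: 1 + 0 = 1.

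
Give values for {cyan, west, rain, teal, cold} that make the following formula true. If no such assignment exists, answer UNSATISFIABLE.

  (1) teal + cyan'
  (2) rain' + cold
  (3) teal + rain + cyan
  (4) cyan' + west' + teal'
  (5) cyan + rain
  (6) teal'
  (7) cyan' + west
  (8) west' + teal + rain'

cyan=0,  west=0,  rain=1,  teal=0,  cold=1

The clause (teal') is unit, so teal = 0.
The clause (cyan') is unit, so cyan = 0.
The clause (rain) is unit, so rain = 1.
The clause (cold) is unit, so cold = 1.
The clause (west') is unit, so west = 0.
This assignment satisfies each clause.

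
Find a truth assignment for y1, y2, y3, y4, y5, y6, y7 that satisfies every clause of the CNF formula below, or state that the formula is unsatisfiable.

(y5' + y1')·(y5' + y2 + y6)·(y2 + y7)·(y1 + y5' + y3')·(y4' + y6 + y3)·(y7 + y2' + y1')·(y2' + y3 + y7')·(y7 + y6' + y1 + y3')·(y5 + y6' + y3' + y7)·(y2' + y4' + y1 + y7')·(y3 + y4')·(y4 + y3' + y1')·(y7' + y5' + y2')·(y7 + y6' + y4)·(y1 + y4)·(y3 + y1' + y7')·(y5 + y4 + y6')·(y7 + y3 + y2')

Branch on y5: set y5 = 0.
Branch on y2: set y2 = 1.
Branch on y7: set y7 = 1.
From the singleton clause (y3), y3 = 1.
Branch on y4: set y4 = 1.
From the singleton clause (y1), y1 = 1.
No clause remains; y6 is free.

y1: 1; y2: 1; y3: 1; y4: 1; y5: 0; y6: 1; y7: 1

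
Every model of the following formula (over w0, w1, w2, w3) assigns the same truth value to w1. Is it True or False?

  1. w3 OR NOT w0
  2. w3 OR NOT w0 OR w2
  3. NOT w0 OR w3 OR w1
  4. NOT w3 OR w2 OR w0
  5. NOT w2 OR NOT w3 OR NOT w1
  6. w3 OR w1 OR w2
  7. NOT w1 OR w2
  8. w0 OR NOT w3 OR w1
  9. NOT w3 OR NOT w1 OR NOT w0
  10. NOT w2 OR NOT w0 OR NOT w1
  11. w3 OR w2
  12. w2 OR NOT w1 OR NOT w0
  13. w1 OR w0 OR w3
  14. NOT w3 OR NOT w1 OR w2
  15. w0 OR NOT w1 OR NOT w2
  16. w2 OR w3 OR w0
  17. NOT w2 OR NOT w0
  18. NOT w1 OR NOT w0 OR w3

False

Suppose w1 = true.
(w2) alone gives w2 = true.
(NOT w3) alone gives w3 = false.
(NOT w0) alone gives w0 = false.
But (w0) is also a unit clause — contradiction.
So every satisfying assignment has w1 = False.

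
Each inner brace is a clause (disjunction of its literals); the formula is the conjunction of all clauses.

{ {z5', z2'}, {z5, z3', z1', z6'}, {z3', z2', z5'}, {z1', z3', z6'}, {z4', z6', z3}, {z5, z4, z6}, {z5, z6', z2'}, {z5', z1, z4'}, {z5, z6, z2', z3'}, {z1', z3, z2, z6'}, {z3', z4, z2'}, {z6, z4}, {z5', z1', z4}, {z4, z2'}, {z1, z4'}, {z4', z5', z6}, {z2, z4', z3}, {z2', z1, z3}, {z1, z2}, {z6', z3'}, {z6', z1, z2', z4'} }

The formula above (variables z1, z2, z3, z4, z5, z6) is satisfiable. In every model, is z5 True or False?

False

Suppose z5 = 1.
Unit clause (z2') forces z2 = 0.
Unit clause (z1) forces z1 = 1.
Unit clause (z4) forces z4 = 1.
Unit clause (z6) forces z6 = 1.
Unit clause (z3') forces z3 = 0.
But (z3) is also a unit clause — contradiction.
So every satisfying assignment has z5 = False.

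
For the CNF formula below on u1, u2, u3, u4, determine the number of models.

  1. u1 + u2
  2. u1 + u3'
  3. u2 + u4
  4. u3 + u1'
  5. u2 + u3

5

There are 2^4 = 16 truth assignments over (u1, u2, u3, u4).
Split on u1. With u1 = 1, the clauses containing u1 are satisfied and u1' drops from the rest; 3 of the 2^3 = 8 assignments to the other variables satisfy what remains.
With u1 = 0, by the same count on the reduced clause set, 2 assignments work.
(One model: u1=F, u2=T, u3=F, u4=F.)
Total: 3 + 2 = 5.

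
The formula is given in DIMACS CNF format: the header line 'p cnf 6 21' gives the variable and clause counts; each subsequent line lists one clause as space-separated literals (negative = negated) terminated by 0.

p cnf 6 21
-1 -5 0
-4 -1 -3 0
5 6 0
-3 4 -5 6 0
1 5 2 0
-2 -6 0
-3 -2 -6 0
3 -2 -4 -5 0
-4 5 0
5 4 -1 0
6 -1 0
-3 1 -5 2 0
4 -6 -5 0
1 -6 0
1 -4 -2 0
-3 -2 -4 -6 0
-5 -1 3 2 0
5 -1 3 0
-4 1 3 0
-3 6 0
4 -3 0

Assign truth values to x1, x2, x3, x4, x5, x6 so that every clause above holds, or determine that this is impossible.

Try x1 = False.
From the singleton clause (¬x6), x6 = False.
From the singleton clause (x5), x5 = True.
From the singleton clause (¬x3), x3 = False.
From the singleton clause (¬x4), x4 = False.
Every clause is now satisfied; x2 is unconstrained.

x1: False, x2: False, x3: False, x4: False, x5: True, x6: False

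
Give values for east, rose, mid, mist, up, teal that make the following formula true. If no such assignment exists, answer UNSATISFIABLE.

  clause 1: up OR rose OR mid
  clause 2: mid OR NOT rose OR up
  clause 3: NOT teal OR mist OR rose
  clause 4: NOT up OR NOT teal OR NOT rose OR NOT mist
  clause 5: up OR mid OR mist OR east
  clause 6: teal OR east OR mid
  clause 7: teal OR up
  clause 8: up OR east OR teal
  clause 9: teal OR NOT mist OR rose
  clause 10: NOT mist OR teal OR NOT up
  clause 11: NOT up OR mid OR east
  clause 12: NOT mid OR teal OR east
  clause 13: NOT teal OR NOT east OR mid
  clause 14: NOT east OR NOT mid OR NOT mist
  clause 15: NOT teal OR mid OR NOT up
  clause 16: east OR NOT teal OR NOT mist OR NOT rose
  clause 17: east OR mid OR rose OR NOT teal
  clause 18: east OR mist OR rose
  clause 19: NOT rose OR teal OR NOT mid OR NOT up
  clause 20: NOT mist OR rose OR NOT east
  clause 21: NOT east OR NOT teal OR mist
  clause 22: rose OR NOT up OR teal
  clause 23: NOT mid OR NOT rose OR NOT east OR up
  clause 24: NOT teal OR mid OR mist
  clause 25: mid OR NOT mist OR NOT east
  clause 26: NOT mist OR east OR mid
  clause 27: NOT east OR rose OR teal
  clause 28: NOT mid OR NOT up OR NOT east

Try teal = true.
Try mist = false.
The clause (rose) is unit, so rose = true.
The clause (NOT east) is unit, so east = false.
The clause (mid) is unit, so mid = true.
Every clause is now satisfied; up is unconstrained.

east: false, rose: true, mid: true, mist: false, up: false, teal: true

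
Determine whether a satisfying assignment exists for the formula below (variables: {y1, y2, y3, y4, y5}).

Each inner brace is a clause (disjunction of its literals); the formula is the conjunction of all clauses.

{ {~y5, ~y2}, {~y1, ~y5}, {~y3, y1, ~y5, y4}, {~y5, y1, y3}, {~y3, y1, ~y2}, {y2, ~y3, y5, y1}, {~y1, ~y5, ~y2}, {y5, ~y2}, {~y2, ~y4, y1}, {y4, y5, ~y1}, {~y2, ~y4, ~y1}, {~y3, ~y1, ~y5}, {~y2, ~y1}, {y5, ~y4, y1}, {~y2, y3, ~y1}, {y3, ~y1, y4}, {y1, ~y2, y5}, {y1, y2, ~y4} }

Case y5 = 0:
The clause (~y2) is unit, so y2 = 0.
Case y3 = 0:
Case y4 = 1:
The clause (y1) is unit, so y1 = 1.
All clauses are satisfied.
A satisfying assignment: y1 ↦ 1, y2 ↦ 0, y3 ↦ 0, y4 ↦ 1, y5 ↦ 0.

Yes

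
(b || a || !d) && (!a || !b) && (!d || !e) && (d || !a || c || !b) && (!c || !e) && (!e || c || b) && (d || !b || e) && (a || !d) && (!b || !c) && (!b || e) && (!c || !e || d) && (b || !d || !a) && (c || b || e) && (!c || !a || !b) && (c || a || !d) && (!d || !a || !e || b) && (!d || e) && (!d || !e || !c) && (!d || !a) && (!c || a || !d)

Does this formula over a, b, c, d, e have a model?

Yes, satisfiable

Branch on a: set a = true.
The clause (!b) is unit, so b = false.
The clause (!d) is unit, so d = false.
Branch on c: set c = true.
The clause (!e) is unit, so e = false.
This assignment satisfies each clause.
A satisfying assignment: a: true, b: false, c: true, d: false, e: false.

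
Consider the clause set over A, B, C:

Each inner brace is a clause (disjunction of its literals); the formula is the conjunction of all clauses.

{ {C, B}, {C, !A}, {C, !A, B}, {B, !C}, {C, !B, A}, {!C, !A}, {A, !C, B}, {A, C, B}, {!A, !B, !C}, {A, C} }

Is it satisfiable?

Satisfiable

Branch on C: set C = true.
(B) alone gives B = true.
(!A) alone gives A = false.
Every clause now holds.
A satisfying assignment: A=false; B=true; C=true.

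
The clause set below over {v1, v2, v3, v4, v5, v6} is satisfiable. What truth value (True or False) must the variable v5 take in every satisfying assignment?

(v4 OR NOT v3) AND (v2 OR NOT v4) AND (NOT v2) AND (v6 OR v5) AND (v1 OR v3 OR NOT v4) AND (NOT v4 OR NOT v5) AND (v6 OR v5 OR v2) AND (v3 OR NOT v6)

True

Suppose v5 = false.
(NOT v2) alone gives v2 = false.
(NOT v4) alone gives v4 = false.
(NOT v3) alone gives v3 = false.
(v6) alone gives v6 = true.
That conflicts with the unit clause (NOT v6).
So every satisfying assignment has v5 = True.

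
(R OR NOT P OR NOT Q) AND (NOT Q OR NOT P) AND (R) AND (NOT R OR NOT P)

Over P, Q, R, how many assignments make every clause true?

There are 2^3 = 8 truth assignments over (P, Q, R).
Check each against the 4 clauses (columns in the order P, Q, R):
  F F F  ✗ fails (R)
  F F T  ✓ satisfies all
  F T F  ✗ fails (R)
  F T T  ✓ satisfies all
  T F F  ✗ fails (R)
  T F T  ✗ fails (NOT R OR NOT P)
  T T F  ✗ fails (R OR NOT P OR NOT Q)
  T T T  ✗ fails (NOT Q OR NOT P)
2 of the 8 rows are models.

2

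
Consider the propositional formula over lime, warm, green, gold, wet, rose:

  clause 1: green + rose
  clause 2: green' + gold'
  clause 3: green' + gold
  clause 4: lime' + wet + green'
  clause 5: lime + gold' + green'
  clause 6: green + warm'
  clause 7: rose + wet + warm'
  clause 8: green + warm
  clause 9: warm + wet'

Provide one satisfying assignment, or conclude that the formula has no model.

UNSATISFIABLE

Suppose green = 1.
(gold') alone gives gold = 0.
But (gold) is also a unit clause — contradiction.
That branch fails; take green = 0 instead.
(rose) alone gives rose = 1.
(warm') alone gives warm = 0.
But (warm) is also a unit clause — contradiction.
Either choice for green ends in contradiction.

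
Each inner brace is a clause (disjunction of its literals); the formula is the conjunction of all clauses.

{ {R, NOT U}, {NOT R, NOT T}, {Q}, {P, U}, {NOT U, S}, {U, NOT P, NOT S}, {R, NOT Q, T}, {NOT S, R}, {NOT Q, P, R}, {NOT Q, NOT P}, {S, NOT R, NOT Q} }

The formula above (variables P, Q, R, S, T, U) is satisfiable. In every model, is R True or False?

Suppose R = false.
From the singleton clause (NOT U), U = false.
From the singleton clause (Q), Q = true.
From the singleton clause (P), P = true.
Now (NOT P) is unsatisfied and unit — conflict.
So every satisfying assignment has R = True.

True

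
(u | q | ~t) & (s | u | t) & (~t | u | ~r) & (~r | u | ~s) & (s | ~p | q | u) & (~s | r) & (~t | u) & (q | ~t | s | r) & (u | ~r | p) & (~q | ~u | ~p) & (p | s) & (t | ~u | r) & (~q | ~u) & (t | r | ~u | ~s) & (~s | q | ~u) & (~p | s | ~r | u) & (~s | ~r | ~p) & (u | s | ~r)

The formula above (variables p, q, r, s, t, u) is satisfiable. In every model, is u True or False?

True

Suppose u = 0.
From the singleton clause (~t), t = 0.
From the singleton clause (s), s = 1.
From the singleton clause (~r), r = 0.
But (r) is also a unit clause — contradiction.
So every satisfying assignment has u = True.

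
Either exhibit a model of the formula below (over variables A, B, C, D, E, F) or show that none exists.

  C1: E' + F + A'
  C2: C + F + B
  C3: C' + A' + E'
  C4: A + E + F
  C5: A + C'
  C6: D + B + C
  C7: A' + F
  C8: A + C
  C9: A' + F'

Suppose A = 1.
From the singleton clause (F), F = 1.
That conflicts with the unit clause (F').
Undo A and try A = 0.
From the singleton clause (C'), C = 0.
That conflicts with the unit clause (C).
Neither A = 1 nor A = 0 works.

UNSATISFIABLE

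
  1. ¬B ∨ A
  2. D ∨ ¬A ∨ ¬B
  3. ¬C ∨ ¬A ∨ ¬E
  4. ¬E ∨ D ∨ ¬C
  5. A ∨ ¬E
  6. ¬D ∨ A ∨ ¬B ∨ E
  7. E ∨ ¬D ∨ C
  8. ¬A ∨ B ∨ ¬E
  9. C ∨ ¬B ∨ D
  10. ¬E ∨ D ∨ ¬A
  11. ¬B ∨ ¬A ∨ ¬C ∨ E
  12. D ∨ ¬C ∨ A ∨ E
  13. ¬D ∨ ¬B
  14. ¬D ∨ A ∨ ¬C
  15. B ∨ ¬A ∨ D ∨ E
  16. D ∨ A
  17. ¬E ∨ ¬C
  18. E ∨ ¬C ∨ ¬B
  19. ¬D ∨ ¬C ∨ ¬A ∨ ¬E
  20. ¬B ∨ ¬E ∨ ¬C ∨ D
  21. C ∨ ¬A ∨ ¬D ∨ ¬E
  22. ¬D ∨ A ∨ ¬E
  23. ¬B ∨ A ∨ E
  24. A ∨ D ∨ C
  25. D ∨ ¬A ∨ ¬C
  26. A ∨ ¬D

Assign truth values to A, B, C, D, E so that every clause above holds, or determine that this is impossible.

A: True, B: False, C: True, D: True, E: False

Try B = False.
Try A = True.
(¬E) alone gives E = False.
(D) alone gives D = True.
(C) alone gives C = True.
This assignment satisfies each clause.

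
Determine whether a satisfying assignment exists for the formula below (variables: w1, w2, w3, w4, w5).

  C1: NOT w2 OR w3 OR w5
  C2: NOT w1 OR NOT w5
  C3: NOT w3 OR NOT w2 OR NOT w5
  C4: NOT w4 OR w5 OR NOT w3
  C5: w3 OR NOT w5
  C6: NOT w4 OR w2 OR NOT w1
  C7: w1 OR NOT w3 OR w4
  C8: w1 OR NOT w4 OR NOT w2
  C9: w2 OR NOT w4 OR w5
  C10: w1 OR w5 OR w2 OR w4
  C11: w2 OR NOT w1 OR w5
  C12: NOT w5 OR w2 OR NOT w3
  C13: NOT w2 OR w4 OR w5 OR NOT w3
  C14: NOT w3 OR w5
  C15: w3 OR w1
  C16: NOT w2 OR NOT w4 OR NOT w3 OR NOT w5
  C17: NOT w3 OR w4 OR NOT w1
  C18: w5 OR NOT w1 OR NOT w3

Case w1 = false:
Unit clause (w3) forces w3 = true.
Unit clause (w4) forces w4 = true.
Unit clause (w5) forces w5 = true.
Unit clause (NOT w2) forces w2 = false.
Now (w2) is unsatisfied and unit — conflict.
That branch fails; take w1 = true instead.
Unit clause (NOT w5) forces w5 = false.
Unit clause (w2) forces w2 = true.
Unit clause (w3) forces w3 = true.
Now (NOT w3) is unsatisfied and unit — conflict.
Neither w1 = true nor w1 = false works.
No assignment satisfies every clause.

No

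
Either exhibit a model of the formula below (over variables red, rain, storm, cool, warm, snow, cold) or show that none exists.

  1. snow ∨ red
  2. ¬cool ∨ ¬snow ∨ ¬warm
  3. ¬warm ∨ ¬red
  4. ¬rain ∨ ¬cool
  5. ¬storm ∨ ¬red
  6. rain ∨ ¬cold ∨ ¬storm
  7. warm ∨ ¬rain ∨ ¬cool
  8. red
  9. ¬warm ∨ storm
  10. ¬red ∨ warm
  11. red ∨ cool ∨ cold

From the singleton clause (red), red = True.
From the singleton clause (¬warm), warm = False.
But (warm) is also a unit clause — contradiction.

UNSATISFIABLE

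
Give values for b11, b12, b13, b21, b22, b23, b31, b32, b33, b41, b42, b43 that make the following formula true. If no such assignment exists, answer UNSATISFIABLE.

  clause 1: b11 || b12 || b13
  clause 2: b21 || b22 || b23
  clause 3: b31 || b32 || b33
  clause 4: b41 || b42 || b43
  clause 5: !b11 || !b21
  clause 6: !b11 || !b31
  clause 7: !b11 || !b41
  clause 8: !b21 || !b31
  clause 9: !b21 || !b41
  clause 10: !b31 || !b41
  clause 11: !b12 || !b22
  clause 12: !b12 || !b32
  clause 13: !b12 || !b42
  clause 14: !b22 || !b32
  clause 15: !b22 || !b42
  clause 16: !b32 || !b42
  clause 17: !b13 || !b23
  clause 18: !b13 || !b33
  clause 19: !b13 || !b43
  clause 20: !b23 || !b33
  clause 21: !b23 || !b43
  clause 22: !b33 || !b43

UNSATISFIABLE

Try b11 = false.
Try b12 = true.
Unit clause (!b22) forces b22 = false.
Unit clause (!b32) forces b32 = false.
Unit clause (!b42) forces b42 = false.
Try b21 = true.
Unit clause (!b31) forces b31 = false.
Unit clause (b33) forces b33 = true.
Unit clause (!b41) forces b41 = false.
Unit clause (b43) forces b43 = true.
But (!b43) is also a unit clause — contradiction.
So b21 must be the other value — set b21 = false.
Unit clause (b23) forces b23 = true.
Unit clause (!b13) forces b13 = false.
Unit clause (!b33) forces b33 = false.
Unit clause (b31) forces b31 = true.
Unit clause (!b41) forces b41 = false.
Unit clause (b43) forces b43 = true.
But (!b43) is also a unit clause — contradiction.
Both values of b21 lead to a conflict.
So b12 must be the other value — set b12 = false.
Unit clause (b13) forces b13 = true.
Unit clause (!b23) forces b23 = false.
Unit clause (!b33) forces b33 = false.
Unit clause (!b43) forces b43 = false.
Try b21 = true.
Unit clause (!b31) forces b31 = false.
Unit clause (b32) forces b32 = true.
Unit clause (!b41) forces b41 = false.
Unit clause (b42) forces b42 = true.
But (!b42) is also a unit clause — contradiction.
So b21 must be the other value — set b21 = false.
Unit clause (b22) forces b22 = true.
Unit clause (!b32) forces b32 = false.
Unit clause (b31) forces b31 = true.
Unit clause (!b41) forces b41 = false.
Unit clause (b42) forces b42 = true.
But (!b42) is also a unit clause — contradiction.
Both values of b21 lead to a conflict.
Both values of b12 lead to a conflict.
So b11 must be the other value — set b11 = true.
Unit clause (!b21) forces b21 = false.
Unit clause (!b31) forces b31 = false.
Unit clause (!b41) forces b41 = false.
Try b22 = true.
Unit clause (!b12) forces b12 = false.
Unit clause (!b32) forces b32 = false.
Unit clause (b33) forces b33 = true.
Unit clause (!b42) forces b42 = false.
Unit clause (b43) forces b43 = true.
But (!b43) is also a unit clause — contradiction.
So b22 must be the other value — set b22 = false.
Unit clause (b23) forces b23 = true.
Unit clause (!b13) forces b13 = false.
Unit clause (!b33) forces b33 = false.
Unit clause (b32) forces b32 = true.
Unit clause (!b12) forces b12 = false.
Unit clause (!b42) forces b42 = false.
Unit clause (b43) forces b43 = true.
But (!b43) is also a unit clause — contradiction.
Both values of b22 lead to a conflict.
Both values of b11 lead to a conflict.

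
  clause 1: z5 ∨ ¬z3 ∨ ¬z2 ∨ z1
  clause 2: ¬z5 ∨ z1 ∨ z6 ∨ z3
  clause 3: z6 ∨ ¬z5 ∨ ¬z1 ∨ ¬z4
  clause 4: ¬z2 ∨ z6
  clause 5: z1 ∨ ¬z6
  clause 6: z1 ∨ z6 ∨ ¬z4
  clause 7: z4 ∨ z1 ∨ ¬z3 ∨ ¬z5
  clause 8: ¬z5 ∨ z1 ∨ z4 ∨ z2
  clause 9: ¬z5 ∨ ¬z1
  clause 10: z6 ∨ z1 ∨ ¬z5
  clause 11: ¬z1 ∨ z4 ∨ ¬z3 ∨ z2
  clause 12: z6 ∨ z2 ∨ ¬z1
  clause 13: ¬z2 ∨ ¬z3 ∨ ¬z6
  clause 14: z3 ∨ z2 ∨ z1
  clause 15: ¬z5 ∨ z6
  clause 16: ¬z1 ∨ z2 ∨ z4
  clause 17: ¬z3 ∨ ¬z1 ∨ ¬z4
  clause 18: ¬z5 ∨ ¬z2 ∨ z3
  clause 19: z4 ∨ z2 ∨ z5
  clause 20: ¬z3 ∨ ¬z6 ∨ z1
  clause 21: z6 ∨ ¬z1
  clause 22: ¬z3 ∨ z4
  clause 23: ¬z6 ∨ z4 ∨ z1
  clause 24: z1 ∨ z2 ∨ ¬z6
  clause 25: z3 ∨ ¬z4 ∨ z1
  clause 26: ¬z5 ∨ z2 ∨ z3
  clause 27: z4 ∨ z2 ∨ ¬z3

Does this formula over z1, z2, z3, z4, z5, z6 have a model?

Try z2 = False.
Try z1 = True.
The clause (¬z5) is unit, so z5 = False.
The clause (z6) is unit, so z6 = True.
The clause (z4) is unit, so z4 = True.
The clause (¬z3) is unit, so z3 = False.
All clauses are satisfied.
A satisfying assignment: z1: True, z2: False, z3: False, z4: True, z5: False, z6: True.

Yes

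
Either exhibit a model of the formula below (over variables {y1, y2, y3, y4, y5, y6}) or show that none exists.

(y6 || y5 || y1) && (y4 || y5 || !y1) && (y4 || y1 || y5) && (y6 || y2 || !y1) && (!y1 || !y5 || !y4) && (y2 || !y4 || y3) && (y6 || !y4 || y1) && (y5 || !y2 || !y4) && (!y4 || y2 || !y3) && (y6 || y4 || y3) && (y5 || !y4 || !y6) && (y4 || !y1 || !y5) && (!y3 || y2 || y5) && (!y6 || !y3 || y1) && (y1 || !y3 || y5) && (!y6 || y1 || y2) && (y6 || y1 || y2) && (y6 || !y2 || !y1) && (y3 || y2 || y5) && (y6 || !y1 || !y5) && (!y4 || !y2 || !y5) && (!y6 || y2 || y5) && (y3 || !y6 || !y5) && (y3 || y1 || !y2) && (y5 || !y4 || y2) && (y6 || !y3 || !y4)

y1: false,  y2: true,  y3: true,  y4: false,  y5: true,  y6: false

Try y6 = false.
Try y5 = true.
From the singleton clause (!y1), y1 = false.
From the singleton clause (!y4), y4 = false.
From the singleton clause (y3), y3 = true.
From the singleton clause (y2), y2 = true.
All clauses are satisfied.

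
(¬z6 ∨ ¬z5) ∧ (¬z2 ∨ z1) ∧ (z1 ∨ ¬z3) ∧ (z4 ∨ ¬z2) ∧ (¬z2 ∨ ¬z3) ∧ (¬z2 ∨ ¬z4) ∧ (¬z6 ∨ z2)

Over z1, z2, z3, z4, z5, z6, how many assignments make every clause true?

12

There are 2^6 = 64 truth assignments over (z1, z2, z3, z4, z5, z6).
Split on z2. With z2 = True, the clauses containing z2 are satisfied and ¬z2 drops from the rest; 0 of the 2^5 = 32 assignments to the other variables satisfy what remains.
With z2 = False, by the same count on the reduced clause set, 12 assignments work.
Total: 0 + 12 = 12.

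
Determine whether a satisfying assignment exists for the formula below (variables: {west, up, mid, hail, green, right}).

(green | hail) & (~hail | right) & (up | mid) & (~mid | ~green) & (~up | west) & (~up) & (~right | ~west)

From the singleton clause (~up), up = 0.
From the singleton clause (mid), mid = 1.
From the singleton clause (~green), green = 0.
From the singleton clause (hail), hail = 1.
From the singleton clause (right), right = 1.
From the singleton clause (~west), west = 0.
All clauses are satisfied.
A satisfying assignment: west ↦ 0; up ↦ 0; mid ↦ 1; hail ↦ 1; green ↦ 0; right ↦ 1.

Yes, satisfiable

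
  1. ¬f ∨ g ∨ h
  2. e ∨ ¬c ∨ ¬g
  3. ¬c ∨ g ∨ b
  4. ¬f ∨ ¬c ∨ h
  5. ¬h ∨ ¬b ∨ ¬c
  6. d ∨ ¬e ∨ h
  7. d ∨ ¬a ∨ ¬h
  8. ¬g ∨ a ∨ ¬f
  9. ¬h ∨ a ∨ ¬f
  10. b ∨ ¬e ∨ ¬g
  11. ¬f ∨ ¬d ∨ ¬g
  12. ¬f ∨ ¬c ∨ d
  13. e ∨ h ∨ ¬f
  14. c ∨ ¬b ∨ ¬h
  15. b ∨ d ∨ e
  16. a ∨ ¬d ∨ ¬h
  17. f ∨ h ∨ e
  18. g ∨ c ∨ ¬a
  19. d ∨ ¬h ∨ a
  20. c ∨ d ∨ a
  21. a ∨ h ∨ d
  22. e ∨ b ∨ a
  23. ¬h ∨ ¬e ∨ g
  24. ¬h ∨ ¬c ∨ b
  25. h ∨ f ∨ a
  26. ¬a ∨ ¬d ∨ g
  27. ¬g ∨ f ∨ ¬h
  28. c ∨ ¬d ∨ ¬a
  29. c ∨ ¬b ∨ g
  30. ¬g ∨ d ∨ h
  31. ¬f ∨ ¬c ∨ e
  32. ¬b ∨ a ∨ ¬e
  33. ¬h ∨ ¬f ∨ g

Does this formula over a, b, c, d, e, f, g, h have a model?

Yes

Suppose f = False.
Suppose h = False.
(e) alone gives e = True.
(d) alone gives d = True.
(a) alone gives a = True.
(g) alone gives g = True.
(b) alone gives b = True.
(c) alone gives c = True.
All clauses are satisfied.
A satisfying assignment: a=True,  b=True,  c=True,  d=True,  e=True,  f=False,  g=True,  h=False.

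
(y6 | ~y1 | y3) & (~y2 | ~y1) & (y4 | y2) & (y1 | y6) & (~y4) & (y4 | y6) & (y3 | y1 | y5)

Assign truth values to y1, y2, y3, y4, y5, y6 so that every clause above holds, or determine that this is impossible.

From the singleton clause (~y4), y4 = 0.
From the singleton clause (y2), y2 = 1.
From the singleton clause (~y1), y1 = 0.
From the singleton clause (y6), y6 = 1.
Case y3 = 1:
All clauses hold; y5 can take either value.

y1 ↦ 0,  y2 ↦ 1,  y3 ↦ 1,  y4 ↦ 0,  y5 ↦ 0,  y6 ↦ 1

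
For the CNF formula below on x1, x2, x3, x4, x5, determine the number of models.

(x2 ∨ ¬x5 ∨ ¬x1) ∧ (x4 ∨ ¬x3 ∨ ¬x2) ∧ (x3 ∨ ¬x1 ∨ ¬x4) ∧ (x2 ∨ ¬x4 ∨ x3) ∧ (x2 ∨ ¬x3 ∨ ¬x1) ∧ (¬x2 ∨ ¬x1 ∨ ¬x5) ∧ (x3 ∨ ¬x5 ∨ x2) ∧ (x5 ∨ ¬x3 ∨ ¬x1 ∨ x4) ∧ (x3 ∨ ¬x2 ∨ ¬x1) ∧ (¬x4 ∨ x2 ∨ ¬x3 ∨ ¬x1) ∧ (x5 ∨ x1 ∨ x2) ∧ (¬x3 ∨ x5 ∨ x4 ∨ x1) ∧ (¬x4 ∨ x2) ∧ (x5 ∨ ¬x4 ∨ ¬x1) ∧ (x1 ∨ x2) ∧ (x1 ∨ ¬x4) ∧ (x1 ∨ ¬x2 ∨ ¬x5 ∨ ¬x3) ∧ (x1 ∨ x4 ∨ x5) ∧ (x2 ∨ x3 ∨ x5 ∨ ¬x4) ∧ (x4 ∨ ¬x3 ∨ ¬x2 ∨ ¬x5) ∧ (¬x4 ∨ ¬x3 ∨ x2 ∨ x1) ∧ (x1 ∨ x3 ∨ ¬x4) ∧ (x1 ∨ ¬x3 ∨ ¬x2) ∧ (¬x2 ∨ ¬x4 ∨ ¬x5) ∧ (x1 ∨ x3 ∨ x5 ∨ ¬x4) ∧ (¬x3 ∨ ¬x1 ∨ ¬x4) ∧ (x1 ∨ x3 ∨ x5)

There are 2^5 = 32 truth assignments over (x1, x2, x3, x4, x5).
Split on x1. With x1 = True, the clauses containing x1 are satisfied and ¬x1 drops from the rest; 1 of the 2^4 = 16 assignments to the other variables satisfy what remains.
With x1 = False, by the same count on the reduced clause set, 1 assignment works.
(One model: x1=F, x2=T, x3=F, x4=F, x5=T.)
Total: 1 + 1 = 2.

2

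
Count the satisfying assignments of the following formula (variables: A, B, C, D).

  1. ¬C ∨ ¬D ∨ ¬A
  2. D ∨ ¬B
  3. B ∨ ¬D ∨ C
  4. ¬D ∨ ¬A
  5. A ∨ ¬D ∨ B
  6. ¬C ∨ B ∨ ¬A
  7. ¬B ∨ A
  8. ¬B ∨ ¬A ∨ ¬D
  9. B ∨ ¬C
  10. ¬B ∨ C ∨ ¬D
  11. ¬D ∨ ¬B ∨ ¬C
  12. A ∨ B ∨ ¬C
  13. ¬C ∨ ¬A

2

There are 2^4 = 16 truth assignments over (A, B, C, D).
Check each against the 13 clauses (columns in the order A, B, C, D):
  F F F F  ✓ satisfies all
  F F F T  ✗ fails (B ∨ ¬D ∨ C)
  F F T F  ✗ fails (B ∨ ¬C)
  F F T T  ✗ fails (A ∨ ¬D ∨ B)
  F T F F  ✗ fails (D ∨ ¬B)
  F T F T  ✗ fails (¬B ∨ A)
  F T T F  ✗ fails (D ∨ ¬B)
  F T T T  ✗ fails (¬B ∨ A)
  T F F F  ✓ satisfies all
  T F F T  ✗ fails (B ∨ ¬D ∨ C)
  T F T F  ✗ fails (¬C ∨ B ∨ ¬A)
  T F T T  ✗ fails (¬C ∨ ¬D ∨ ¬A)
  T T F F  ✗ fails (D ∨ ¬B)
  T T F T  ✗ fails (¬D ∨ ¬A)
  T T T F  ✗ fails (D ∨ ¬B)
  T T T T  ✗ fails (¬C ∨ ¬D ∨ ¬A)
2 of the 16 rows are models.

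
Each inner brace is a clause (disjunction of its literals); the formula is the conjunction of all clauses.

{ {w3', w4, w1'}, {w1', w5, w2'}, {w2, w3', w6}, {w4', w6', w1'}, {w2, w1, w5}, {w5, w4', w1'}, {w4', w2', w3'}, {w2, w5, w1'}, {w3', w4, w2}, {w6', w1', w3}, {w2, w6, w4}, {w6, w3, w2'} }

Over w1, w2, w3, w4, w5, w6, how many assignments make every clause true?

13

There are 2^6 = 64 truth assignments over (w1, w2, w3, w4, w5, w6).
Split on w4. With w4 = 1, the clauses containing w4 are satisfied and w4' drops from the rest; 6 of the 2^5 = 32 assignments to the other variables satisfy what remains.
With w4 = 0, by the same count on the reduced clause set, 7 assignments work.
Total: 6 + 7 = 13.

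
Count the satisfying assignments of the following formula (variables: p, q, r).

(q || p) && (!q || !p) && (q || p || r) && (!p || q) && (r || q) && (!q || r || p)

1

There are 2^3 = 8 truth assignments over (p, q, r).
Check each against the 6 clauses (columns in the order p, q, r):
  F F F  ✗ fails (q || p)
  F F T  ✗ fails (q || p)
  F T F  ✗ fails (!q || r || p)
  F T T  ✓ satisfies all
  T F F  ✗ fails (!p || q)
  T F T  ✗ fails (!p || q)
  T T F  ✗ fails (!q || !p)
  T T T  ✗ fails (!q || !p)
1 of the 8 rows is a model.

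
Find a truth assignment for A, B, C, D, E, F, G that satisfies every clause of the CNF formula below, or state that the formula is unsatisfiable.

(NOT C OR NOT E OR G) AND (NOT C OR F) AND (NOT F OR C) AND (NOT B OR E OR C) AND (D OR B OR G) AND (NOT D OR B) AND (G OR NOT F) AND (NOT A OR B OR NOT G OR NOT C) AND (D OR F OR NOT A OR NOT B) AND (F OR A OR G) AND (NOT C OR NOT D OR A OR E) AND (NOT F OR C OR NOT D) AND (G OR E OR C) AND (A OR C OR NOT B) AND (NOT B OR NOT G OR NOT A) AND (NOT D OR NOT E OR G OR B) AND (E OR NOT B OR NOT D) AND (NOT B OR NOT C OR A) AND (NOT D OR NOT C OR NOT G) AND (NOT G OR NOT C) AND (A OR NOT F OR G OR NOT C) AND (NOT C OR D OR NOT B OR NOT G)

Suppose C = false.
Unit clause (NOT F) forces F = false.
Suppose B = false.
Unit clause (NOT D) forces D = false.
Unit clause (G) forces G = true.
All clauses hold; A, E can take either value.

A: true, B: false, C: false, D: false, E: false, F: false, G: true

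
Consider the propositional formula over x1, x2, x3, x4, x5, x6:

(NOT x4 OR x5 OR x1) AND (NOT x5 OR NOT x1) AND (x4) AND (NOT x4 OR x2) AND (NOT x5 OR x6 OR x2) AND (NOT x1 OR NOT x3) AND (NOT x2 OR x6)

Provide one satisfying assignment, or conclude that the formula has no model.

x1=false,  x2=true,  x3=false,  x4=true,  x5=true,  x6=true

(x4) alone gives x4 = true.
(x2) alone gives x2 = true.
(x6) alone gives x6 = true.
Try x5 = true.
(NOT x1) alone gives x1 = false.
Every clause is now satisfied; x3 is unconstrained.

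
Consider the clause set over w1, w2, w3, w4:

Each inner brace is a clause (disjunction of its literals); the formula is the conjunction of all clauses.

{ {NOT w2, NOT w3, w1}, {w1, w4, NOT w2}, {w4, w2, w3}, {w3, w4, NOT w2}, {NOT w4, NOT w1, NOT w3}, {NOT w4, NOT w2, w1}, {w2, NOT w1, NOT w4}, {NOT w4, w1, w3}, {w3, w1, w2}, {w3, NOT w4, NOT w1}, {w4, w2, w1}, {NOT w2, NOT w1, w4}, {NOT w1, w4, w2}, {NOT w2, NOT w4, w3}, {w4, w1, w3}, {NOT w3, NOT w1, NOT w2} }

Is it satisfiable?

Yes

Suppose w2 = false.
Suppose w4 = true.
The clause (NOT w1) is unit, so w1 = false.
The clause (w3) is unit, so w3 = true.
This assignment satisfies each clause.
A satisfying assignment: w1=false; w2=false; w3=true; w4=true.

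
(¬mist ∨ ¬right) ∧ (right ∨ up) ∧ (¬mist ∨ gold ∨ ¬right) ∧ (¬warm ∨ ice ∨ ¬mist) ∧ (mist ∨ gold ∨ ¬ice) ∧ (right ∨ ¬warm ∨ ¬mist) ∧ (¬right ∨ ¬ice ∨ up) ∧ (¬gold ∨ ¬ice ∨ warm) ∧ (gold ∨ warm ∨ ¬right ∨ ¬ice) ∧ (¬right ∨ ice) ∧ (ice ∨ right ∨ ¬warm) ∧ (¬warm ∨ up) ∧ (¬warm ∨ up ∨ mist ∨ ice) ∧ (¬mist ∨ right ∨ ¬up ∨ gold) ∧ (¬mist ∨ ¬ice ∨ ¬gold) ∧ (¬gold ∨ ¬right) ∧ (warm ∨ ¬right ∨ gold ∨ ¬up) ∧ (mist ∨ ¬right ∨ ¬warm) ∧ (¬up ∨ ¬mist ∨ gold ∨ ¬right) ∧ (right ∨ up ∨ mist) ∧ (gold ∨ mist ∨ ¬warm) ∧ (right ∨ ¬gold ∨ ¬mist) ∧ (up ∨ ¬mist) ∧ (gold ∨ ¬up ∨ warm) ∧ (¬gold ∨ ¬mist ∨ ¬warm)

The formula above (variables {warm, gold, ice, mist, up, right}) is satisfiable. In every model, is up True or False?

Suppose up = False.
The clause (right) is unit, so right = True.
The clause (¬mist) is unit, so mist = False.
The clause (¬ice) is unit, so ice = False.
Now (ice) is unsatisfied and unit — conflict.
So every satisfying assignment has up = True.

True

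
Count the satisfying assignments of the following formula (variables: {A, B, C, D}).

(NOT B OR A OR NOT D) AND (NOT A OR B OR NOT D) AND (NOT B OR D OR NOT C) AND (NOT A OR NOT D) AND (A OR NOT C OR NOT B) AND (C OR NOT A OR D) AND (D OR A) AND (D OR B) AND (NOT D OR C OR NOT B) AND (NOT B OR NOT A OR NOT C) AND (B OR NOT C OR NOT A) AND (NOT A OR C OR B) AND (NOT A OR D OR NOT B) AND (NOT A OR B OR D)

There are 2^4 = 16 truth assignments over (A, B, C, D).
Check each against the 14 clauses (columns in the order A, B, C, D):
  F F F F  ✗ fails (D OR A)
  F F F T  ✓ satisfies all
  F F T F  ✗ fails (D OR A)
  F F T T  ✓ satisfies all
  F T F F  ✗ fails (D OR A)
  F T F T  ✗ fails (NOT B OR A OR NOT D)
  F T T F  ✗ fails (NOT B OR D OR NOT C)
  F T T T  ✗ fails (NOT B OR A OR NOT D)
  T F F F  ✗ fails (C OR NOT A OR D)
  T F F T  ✗ fails (NOT A OR B OR NOT D)
  T F T F  ✗ fails (D OR B)
  T F T T  ✗ fails (NOT A OR B OR NOT D)
  T T F F  ✗ fails (C OR NOT A OR D)
  T T F T  ✗ fails (NOT A OR NOT D)
  T T T F  ✗ fails (NOT B OR D OR NOT C)
  T T T T  ✗ fails (NOT A OR NOT D)
2 of the 16 rows are models.

2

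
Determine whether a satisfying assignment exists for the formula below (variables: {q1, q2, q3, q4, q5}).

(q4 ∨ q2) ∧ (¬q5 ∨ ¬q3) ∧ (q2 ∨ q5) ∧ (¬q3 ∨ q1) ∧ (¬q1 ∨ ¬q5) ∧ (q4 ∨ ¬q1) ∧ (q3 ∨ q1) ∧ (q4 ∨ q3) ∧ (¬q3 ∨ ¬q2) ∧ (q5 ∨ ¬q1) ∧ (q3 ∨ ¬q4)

Unsatisfiable

Suppose q4 = True.
Unit clause (q3) forces q3 = True.
Unit clause (¬q5) forces q5 = False.
Unit clause (q2) forces q2 = True.
But (¬q2) is also a unit clause — contradiction.
So q4 must be the other value — set q4 = False.
Unit clause (q2) forces q2 = True.
Unit clause (¬q1) forces q1 = False.
Unit clause (¬q3) forces q3 = False.
But (q3) is also a unit clause — contradiction.
Neither q4 = True nor q4 = False works.
No assignment satisfies every clause.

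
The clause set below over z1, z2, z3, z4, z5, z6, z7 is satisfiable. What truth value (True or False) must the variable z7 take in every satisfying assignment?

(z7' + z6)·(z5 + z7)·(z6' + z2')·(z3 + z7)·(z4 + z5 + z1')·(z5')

Suppose z7 = 0.
(z5) alone gives z5 = 1.
That conflicts with the unit clause (z5').
So every satisfying assignment has z7 = True.

True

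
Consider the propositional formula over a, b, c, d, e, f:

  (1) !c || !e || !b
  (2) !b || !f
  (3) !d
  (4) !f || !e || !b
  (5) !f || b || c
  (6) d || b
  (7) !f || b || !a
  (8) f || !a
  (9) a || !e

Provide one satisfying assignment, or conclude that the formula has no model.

From the singleton clause (!d), d = false.
From the singleton clause (b), b = true.
From the singleton clause (!f), f = false.
From the singleton clause (!a), a = false.
From the singleton clause (!e), e = false.
Every clause is now satisfied; c is unconstrained.

a=false; b=true; c=false; d=false; e=false; f=false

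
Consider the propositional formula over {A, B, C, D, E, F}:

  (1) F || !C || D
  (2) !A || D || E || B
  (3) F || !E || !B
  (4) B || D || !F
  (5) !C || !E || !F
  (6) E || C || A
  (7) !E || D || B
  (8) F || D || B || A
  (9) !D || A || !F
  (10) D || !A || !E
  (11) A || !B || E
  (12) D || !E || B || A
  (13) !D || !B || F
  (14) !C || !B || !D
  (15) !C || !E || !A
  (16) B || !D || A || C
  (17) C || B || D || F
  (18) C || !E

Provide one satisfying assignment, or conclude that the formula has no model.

Try C = true.
Try F = true.
Unit clause (!E) forces E = false.
Try B = true.
Unit clause (A) forces A = true.
Unit clause (!D) forces D = false.
All clauses are satisfied.

A: true,  B: true,  C: true,  D: false,  E: false,  F: true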